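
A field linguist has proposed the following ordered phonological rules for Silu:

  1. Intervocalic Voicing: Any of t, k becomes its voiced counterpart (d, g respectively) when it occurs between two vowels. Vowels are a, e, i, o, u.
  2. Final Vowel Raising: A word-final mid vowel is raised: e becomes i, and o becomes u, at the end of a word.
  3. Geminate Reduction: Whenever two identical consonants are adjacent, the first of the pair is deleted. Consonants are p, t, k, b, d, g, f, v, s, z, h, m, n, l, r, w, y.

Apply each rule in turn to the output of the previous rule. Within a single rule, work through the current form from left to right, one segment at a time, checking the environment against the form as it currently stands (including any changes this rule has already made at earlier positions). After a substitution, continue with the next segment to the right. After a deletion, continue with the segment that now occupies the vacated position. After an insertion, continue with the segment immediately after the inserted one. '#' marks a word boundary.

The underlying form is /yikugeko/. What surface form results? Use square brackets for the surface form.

1 Intervocalic Voicing: [yikugeko] → [yigugego]
2 Final Vowel Raising: [yigugego] → [yigugegu]
3 Geminate Reduction: no change — [yigugegu]

[yigugegu]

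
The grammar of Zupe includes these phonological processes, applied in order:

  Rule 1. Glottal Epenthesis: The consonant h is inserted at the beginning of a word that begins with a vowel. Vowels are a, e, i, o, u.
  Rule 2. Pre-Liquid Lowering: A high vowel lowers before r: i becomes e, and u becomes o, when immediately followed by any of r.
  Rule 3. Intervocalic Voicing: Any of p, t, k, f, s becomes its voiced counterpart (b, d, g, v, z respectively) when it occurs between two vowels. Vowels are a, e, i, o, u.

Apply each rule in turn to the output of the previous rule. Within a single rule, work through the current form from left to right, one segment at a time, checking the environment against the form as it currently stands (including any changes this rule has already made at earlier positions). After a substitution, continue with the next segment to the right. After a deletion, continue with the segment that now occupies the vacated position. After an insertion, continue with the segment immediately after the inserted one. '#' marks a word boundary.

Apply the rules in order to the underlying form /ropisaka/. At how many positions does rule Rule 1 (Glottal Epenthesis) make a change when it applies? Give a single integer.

Rule 1 Glottal Epenthesis: no change — [ropisaka]
Rule 2 Pre-Liquid Lowering: no change — [ropisaka]
Rule 3 Intervocalic Voicing: [ropisaka] → [robizaga]
Rule Rule 1 changed 0 position(s).

0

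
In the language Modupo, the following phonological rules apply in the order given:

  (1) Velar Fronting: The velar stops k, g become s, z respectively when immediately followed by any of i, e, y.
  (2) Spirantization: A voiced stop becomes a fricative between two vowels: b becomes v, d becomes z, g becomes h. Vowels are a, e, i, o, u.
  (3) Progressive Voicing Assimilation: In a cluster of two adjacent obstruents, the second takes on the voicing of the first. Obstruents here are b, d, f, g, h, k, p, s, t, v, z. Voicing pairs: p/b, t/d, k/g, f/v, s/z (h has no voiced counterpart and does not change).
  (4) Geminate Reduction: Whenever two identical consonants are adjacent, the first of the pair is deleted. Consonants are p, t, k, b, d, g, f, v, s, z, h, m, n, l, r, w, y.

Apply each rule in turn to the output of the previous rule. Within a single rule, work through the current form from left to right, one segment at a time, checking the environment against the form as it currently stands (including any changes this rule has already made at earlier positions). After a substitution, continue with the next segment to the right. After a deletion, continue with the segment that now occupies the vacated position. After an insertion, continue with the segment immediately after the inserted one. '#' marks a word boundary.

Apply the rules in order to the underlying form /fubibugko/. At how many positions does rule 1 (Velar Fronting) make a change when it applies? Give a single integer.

(1) Velar Fronting: no change — [fubibugko]
(2) Spirantization: [fubibugko] → [fuvivugko]
(3) Progressive Voicing Assimilation: [fuvivugko] → [fuvivuggo]
(4) Geminate Reduction: [fuvivuggo] → [fuvivugo]
Rule 1 changed 0 position(s).

0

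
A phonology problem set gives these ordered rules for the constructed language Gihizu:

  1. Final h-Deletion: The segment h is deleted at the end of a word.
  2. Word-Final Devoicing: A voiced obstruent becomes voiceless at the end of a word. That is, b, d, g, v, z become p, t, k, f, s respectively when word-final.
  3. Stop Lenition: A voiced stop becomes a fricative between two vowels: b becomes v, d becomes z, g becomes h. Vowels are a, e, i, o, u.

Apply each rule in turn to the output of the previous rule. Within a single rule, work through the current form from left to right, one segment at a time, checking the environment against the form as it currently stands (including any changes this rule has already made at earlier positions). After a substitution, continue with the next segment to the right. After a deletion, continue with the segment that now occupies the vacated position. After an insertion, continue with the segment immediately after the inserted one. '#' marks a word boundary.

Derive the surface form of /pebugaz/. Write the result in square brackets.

1 Final h-Deletion: no change — [pebugaz]
2 Word-Final Devoicing: [pebugaz] → [pebugas]
3 Stop Lenition: [pebugas] → [pevuhas]

[pevuhas]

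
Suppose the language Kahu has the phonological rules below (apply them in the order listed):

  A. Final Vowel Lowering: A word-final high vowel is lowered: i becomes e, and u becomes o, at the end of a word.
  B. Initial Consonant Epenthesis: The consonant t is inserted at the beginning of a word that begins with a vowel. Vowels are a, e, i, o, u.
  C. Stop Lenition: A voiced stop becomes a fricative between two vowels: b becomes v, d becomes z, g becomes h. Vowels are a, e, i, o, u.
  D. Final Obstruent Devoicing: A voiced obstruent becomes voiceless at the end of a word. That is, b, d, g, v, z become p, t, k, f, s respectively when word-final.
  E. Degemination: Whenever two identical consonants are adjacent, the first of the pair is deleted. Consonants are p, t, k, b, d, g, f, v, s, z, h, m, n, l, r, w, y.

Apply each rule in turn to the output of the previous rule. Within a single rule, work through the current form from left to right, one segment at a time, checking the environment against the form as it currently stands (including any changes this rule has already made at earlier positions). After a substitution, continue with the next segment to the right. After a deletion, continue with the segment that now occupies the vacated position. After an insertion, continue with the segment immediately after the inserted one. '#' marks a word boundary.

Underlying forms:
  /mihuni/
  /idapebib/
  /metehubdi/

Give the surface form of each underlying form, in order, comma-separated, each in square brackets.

/mihuni/:
  A Final Vowel Lowering: [mihuni] → [mihune]
  B Initial Consonant Epenthesis: no change — [mihune]
  C Stop Lenition: no change — [mihune]
  D Final Obstruent Devoicing: no change — [mihune]
  E Degemination: no change — [mihune]
/idapebib/:
  A Final Vowel Lowering: no change — [idapebib]
  B Initial Consonant Epenthesis: [idapebib] → [tidapebib]
  C Stop Lenition: [tidapebib] → [tizapevib]
  D Final Obstruent Devoicing: [tizapevib] → [tizapevip]
  E Degemination: no change — [tizapevip]
/metehubdi/:
  A Final Vowel Lowering: [metehubdi] → [metehubde]
  B Initial Consonant Epenthesis: no change — [metehubde]
  C Stop Lenition: no change — [metehubde]
  D Final Obstruent Devoicing: no change — [metehubde]
  E Degemination: no change — [metehubde]

[mihune], [tizapevip], [metehubde]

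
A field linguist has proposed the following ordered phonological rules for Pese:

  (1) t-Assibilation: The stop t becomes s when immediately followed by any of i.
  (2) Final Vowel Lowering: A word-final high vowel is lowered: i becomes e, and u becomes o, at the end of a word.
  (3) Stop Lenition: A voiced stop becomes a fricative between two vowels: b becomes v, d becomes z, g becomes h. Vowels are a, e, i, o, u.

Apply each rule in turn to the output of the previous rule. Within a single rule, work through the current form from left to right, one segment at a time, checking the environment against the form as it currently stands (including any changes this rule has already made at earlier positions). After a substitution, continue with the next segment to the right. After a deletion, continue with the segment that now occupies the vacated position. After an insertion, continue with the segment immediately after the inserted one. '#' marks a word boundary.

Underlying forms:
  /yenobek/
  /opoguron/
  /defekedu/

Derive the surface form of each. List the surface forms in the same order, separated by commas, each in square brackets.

[yenovek], [opohuron], [defekezo]

/yenobek/:
  (1) t-Assibilation: no change — [yenobek]
  (2) Final Vowel Lowering: no change — [yenobek]
  (3) Stop Lenition: [yenobek] → [yenovek]
/opoguron/:
  (1) t-Assibilation: no change — [opoguron]
  (2) Final Vowel Lowering: no change — [opoguron]
  (3) Stop Lenition: [opoguron] → [opohuron]
/defekedu/:
  (1) t-Assibilation: no change — [defekedu]
  (2) Final Vowel Lowering: [defekedu] → [defekedo]
  (3) Stop Lenition: [defekedo] → [defekezo]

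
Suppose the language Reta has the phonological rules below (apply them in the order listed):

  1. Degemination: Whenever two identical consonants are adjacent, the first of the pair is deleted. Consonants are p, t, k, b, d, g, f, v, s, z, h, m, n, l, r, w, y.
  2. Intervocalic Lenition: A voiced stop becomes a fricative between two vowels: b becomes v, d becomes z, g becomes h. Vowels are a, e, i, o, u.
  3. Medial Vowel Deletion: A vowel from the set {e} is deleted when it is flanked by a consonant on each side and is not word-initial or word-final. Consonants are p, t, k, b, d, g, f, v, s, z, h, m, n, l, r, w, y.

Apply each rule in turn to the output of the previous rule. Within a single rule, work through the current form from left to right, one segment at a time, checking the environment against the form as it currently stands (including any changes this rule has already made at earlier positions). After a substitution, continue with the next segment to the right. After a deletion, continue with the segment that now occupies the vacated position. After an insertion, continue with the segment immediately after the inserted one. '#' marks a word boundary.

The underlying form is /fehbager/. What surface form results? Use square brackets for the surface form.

[fhbahr]

1 Degemination: no change — [fehbager]
2 Intervocalic Lenition: [fehbager] → [fehbaher]
3 Medial Vowel Deletion: [fehbaher] → [fhbahr]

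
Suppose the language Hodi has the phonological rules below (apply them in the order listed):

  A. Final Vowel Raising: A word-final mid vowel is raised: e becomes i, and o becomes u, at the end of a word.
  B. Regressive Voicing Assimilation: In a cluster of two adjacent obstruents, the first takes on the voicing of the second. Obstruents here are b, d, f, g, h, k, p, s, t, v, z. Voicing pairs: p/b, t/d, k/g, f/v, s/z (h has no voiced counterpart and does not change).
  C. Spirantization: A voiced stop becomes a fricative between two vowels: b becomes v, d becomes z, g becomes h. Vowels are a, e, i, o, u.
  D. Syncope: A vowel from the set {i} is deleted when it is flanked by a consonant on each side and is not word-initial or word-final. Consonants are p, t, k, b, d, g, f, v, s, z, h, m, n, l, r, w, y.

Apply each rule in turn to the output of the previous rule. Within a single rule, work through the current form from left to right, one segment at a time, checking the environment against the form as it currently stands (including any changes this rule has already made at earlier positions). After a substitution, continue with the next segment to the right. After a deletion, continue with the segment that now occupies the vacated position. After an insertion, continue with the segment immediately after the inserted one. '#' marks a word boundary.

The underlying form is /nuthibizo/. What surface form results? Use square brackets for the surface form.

A Final Vowel Raising: [nuthibizo] → [nuthibizu]
B Regressive Voicing Assimilation: no change — [nuthibizu]
C Spirantization: [nuthibizu] → [nuthivizu]
D Syncope: [nuthivizu] → [nuthvzu]

[nuthvzu]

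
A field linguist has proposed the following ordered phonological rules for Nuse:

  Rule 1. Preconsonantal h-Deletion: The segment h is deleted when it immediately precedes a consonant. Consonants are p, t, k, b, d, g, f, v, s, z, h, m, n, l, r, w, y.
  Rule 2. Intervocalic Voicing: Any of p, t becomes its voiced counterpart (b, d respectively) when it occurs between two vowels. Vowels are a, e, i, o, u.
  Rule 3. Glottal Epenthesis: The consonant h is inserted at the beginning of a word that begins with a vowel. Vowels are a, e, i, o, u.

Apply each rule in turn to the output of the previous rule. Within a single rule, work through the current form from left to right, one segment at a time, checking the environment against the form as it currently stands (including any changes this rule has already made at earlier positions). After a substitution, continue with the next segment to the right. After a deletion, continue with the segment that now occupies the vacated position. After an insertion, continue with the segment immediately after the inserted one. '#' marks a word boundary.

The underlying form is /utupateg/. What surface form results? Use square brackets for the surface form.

Rule 1 Preconsonantal h-Deletion: no change — [utupateg]
Rule 2 Intervocalic Voicing: [utupateg] → [udubadeg]
Rule 3 Glottal Epenthesis: [udubadeg] → [hudubadeg]

[hudubadeg]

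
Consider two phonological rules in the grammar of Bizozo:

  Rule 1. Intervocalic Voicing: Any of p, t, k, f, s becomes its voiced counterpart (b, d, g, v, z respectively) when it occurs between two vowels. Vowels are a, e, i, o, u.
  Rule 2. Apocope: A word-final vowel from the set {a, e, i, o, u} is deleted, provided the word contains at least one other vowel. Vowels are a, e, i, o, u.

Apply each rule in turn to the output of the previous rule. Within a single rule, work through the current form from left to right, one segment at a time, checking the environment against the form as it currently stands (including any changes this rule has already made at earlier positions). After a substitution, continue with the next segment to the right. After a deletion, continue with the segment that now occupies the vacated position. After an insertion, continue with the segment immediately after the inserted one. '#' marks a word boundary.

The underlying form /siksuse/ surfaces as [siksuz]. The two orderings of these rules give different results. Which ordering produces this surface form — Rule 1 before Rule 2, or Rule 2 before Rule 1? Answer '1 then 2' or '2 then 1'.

1 then 2

Order 1 then 2:
  1 Intervocalic Voicing: [siksuse] → [siksuze]
  2 Apocope: [siksuze] → [siksuz]
  result: [siksuz]
Order 2 then 1:
  2 Apocope: [siksuse] → [siksus]
  1 Intervocalic Voicing: no change — [siksus]
  result: [siksus]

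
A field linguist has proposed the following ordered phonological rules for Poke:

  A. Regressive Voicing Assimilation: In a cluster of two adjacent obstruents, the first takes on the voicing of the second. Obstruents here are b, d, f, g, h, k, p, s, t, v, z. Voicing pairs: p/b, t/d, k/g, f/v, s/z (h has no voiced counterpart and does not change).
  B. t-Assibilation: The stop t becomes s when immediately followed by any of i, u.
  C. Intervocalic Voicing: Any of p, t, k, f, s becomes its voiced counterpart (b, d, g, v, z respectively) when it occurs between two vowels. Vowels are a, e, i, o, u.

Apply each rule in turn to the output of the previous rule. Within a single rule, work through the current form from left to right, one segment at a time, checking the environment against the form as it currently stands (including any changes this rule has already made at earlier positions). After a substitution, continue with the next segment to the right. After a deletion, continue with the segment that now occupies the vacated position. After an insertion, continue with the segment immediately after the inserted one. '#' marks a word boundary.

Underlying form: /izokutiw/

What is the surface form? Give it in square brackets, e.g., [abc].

[izoguziw]

A Regressive Voicing Assimilation: no change — [izokutiw]
B t-Assibilation: [izokutiw] → [izokusiw]
C Intervocalic Voicing: [izokusiw] → [izoguziw]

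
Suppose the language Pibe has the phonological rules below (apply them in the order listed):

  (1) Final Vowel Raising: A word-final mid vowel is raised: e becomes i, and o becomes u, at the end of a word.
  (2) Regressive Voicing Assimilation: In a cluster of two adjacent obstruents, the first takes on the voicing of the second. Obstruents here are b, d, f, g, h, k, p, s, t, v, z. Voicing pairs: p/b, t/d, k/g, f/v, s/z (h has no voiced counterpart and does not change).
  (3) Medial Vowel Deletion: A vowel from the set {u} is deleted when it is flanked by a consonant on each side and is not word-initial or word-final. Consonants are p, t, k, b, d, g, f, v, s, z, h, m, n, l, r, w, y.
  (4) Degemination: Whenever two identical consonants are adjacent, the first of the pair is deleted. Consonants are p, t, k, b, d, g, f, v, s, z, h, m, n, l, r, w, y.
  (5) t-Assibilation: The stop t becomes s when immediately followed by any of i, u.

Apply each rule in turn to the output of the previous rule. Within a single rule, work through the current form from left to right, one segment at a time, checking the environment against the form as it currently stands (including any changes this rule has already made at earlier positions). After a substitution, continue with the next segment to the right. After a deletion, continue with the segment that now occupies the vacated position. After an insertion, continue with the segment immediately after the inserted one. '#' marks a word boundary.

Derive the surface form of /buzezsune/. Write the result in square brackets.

(1) Final Vowel Raising: [buzezsune] → [buzezsuni]
(2) Regressive Voicing Assimilation: [buzezsuni] → [buzessuni]
(3) Medial Vowel Deletion: [buzessuni] → [bzessni]
(4) Degemination: [bzessni] → [bzesni]
(5) t-Assibilation: no change — [bzesni]

[bzesni]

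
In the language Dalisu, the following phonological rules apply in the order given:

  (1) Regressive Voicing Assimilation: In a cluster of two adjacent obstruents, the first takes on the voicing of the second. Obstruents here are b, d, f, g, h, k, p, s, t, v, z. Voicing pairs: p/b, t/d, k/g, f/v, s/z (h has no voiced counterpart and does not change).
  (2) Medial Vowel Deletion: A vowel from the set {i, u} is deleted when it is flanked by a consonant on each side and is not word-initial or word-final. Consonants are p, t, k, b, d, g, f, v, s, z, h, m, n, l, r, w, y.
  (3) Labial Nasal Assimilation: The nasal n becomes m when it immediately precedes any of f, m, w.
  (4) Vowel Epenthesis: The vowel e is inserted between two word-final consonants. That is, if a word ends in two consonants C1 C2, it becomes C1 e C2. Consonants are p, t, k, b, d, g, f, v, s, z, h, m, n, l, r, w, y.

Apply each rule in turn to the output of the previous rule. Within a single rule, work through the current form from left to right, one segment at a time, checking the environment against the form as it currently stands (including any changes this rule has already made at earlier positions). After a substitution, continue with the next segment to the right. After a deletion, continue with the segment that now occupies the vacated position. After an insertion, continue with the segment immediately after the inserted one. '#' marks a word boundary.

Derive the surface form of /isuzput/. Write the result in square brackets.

(1) Regressive Voicing Assimilation: [isuzput] → [isusput]
(2) Medial Vowel Deletion: [isusput] → [isspt]
(3) Labial Nasal Assimilation: no change — [isspt]
(4) Vowel Epenthesis: [isspt] → [isspet]

[isspet]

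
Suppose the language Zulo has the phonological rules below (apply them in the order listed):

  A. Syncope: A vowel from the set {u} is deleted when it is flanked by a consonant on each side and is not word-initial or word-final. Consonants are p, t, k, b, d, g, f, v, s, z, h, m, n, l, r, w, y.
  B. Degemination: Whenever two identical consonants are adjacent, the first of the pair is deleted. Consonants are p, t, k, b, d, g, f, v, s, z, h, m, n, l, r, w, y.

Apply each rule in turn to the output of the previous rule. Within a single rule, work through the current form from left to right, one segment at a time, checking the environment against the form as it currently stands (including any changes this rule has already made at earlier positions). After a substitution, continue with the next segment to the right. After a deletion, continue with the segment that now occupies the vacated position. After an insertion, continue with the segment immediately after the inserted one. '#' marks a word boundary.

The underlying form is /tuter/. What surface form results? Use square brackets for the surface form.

[ter]

A Syncope: [tuter] → [tter]
B Degemination: [tter] → [ter]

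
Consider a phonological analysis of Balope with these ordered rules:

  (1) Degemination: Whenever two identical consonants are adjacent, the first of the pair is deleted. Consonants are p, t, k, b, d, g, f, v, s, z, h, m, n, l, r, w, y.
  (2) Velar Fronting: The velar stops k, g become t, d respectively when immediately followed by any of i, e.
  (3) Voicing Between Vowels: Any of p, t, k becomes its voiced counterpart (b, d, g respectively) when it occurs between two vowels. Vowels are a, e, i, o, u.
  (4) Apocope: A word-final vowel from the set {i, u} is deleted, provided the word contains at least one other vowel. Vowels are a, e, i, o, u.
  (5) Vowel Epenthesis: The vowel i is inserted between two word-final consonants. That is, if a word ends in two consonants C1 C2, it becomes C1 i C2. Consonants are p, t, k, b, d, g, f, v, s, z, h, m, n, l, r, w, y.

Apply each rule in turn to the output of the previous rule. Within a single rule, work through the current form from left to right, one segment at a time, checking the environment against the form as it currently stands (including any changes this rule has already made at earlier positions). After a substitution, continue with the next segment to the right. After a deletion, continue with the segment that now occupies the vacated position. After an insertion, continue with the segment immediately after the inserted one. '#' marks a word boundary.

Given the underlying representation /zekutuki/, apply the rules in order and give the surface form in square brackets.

(1) Degemination: no change — [zekutuki]
(2) Velar Fronting: [zekutuki] → [zekututi]
(3) Voicing Between Vowels: [zekututi] → [zegududi]
(4) Apocope: [zegududi] → [zegudud]
(5) Vowel Epenthesis: no change — [zegudud]

[zegudud]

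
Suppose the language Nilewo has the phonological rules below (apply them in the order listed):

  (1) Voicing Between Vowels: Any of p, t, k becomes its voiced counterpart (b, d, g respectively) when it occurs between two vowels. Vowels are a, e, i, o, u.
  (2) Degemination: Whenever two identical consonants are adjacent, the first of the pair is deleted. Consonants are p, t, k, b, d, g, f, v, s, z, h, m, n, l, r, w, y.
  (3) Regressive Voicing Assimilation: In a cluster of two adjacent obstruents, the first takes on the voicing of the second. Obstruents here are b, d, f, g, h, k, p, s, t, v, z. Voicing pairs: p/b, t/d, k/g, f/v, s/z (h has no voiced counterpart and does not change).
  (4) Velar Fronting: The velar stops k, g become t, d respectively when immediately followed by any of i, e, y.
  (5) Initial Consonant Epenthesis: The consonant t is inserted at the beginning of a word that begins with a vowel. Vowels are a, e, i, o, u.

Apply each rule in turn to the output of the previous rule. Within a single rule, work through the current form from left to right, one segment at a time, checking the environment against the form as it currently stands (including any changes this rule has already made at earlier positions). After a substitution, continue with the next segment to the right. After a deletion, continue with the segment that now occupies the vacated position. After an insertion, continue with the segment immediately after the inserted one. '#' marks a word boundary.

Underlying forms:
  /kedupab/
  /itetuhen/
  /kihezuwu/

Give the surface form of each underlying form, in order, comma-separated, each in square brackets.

/kedupab/:
  (1) Voicing Between Vowels: [kedupab] → [kedubab]
  (2) Degemination: no change — [kedubab]
  (3) Regressive Voicing Assimilation: no change — [kedubab]
  (4) Velar Fronting: [kedubab] → [tedubab]
  (5) Initial Consonant Epenthesis: no change — [tedubab]
/itetuhen/:
  (1) Voicing Between Vowels: [itetuhen] → [ideduhen]
  (2) Degemination: no change — [ideduhen]
  (3) Regressive Voicing Assimilation: no change — [ideduhen]
  (4) Velar Fronting: no change — [ideduhen]
  (5) Initial Consonant Epenthesis: [ideduhen] → [tideduhen]
/kihezuwu/:
  (1) Voicing Between Vowels: no change — [kihezuwu]
  (2) Degemination: no change — [kihezuwu]
  (3) Regressive Voicing Assimilation: no change — [kihezuwu]
  (4) Velar Fronting: [kihezuwu] → [tihezuwu]
  (5) Initial Consonant Epenthesis: no change — [tihezuwu]

[tedubab], [tideduhen], [tihezuwu]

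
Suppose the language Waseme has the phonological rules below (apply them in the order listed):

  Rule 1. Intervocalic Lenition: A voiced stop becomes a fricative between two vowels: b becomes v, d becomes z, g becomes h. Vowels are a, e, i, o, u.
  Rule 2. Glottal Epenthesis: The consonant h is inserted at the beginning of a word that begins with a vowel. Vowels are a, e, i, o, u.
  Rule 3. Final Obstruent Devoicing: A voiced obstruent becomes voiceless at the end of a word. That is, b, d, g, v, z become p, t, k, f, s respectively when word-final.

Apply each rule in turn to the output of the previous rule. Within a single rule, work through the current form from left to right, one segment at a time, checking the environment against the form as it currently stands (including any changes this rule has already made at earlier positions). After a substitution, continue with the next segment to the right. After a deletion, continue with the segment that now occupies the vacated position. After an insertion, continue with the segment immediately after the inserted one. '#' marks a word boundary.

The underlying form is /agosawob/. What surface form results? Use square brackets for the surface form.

Rule 1 Intervocalic Lenition: [agosawob] → [ahosawob]
Rule 2 Glottal Epenthesis: [ahosawob] → [hahosawob]
Rule 3 Final Obstruent Devoicing: [hahosawob] → [hahosawop]

[hahosawop]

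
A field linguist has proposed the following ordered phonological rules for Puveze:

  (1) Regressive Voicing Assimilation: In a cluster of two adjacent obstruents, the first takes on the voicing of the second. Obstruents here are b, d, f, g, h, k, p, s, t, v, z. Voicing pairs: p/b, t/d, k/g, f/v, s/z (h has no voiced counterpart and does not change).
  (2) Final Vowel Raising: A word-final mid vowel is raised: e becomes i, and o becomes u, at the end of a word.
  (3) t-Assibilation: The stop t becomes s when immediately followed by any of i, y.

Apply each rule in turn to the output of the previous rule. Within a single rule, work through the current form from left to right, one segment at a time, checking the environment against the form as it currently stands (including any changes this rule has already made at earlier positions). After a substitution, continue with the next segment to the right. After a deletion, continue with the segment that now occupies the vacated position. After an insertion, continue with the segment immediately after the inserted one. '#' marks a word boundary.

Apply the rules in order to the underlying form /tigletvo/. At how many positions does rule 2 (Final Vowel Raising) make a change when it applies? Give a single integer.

1

(1) Regressive Voicing Assimilation: [tigletvo] → [tigledvo]
(2) Final Vowel Raising: [tigledvo] → [tigledvu]
(3) t-Assibilation: [tigledvu] → [sigledvu]
Rule 2 changed 1 position(s).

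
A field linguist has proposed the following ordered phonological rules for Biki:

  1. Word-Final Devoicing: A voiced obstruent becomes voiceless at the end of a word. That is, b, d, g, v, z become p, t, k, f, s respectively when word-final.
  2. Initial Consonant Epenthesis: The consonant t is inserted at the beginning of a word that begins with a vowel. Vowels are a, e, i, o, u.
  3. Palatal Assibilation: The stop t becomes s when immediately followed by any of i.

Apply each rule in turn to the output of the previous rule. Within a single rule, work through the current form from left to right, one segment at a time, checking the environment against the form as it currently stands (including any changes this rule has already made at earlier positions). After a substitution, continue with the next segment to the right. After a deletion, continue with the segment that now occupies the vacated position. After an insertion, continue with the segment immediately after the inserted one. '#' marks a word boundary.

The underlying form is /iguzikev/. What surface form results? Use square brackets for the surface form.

[siguzikef]

1 Word-Final Devoicing: [iguzikev] → [iguzikef]
2 Initial Consonant Epenthesis: [iguzikef] → [tiguzikef]
3 Palatal Assibilation: [tiguzikef] → [siguzikef]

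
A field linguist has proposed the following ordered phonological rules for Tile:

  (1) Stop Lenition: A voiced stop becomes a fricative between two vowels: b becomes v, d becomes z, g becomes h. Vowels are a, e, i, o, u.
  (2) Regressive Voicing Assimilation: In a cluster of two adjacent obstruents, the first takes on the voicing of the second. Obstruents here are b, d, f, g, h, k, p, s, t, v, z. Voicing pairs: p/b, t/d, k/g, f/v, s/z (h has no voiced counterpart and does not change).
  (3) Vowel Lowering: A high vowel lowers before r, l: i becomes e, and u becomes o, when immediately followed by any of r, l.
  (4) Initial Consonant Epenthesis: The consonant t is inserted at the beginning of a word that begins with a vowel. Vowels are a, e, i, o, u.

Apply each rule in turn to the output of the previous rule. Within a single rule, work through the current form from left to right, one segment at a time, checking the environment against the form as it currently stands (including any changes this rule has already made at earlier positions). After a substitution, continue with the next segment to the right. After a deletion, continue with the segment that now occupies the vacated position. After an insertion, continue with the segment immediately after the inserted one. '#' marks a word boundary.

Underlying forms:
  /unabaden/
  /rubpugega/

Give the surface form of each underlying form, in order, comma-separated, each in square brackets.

/unabaden/:
  (1) Stop Lenition: [unabaden] → [unavazen]
  (2) Regressive Voicing Assimilation: no change — [unavazen]
  (3) Vowel Lowering: no change — [unavazen]
  (4) Initial Consonant Epenthesis: [unavazen] → [tunavazen]
/rubpugega/:
  (1) Stop Lenition: [rubpugega] → [rubpuheha]
  (2) Regressive Voicing Assimilation: [rubpuheha] → [ruppuheha]
  (3) Vowel Lowering: no change — [ruppuheha]
  (4) Initial Consonant Epenthesis: no change — [ruppuheha]

[tunavazen], [ruppuheha]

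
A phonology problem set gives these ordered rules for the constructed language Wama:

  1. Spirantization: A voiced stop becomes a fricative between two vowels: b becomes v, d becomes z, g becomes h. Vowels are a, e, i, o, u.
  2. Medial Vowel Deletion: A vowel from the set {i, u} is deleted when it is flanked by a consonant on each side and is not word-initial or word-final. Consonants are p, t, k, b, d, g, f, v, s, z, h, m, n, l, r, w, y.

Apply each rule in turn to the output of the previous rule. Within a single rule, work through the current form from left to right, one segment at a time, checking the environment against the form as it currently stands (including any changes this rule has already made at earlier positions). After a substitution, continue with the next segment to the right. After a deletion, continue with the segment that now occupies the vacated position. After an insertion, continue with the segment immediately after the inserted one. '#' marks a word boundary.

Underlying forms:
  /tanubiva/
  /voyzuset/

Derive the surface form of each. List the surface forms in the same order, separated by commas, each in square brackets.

/tanubiva/:
  1 Spirantization: [tanubiva] → [tanuviva]
  2 Medial Vowel Deletion: [tanuviva] → [tanvva]
/voyzuset/:
  1 Spirantization: no change — [voyzuset]
  2 Medial Vowel Deletion: [voyzuset] → [voyzset]

[tanvva], [voyzset]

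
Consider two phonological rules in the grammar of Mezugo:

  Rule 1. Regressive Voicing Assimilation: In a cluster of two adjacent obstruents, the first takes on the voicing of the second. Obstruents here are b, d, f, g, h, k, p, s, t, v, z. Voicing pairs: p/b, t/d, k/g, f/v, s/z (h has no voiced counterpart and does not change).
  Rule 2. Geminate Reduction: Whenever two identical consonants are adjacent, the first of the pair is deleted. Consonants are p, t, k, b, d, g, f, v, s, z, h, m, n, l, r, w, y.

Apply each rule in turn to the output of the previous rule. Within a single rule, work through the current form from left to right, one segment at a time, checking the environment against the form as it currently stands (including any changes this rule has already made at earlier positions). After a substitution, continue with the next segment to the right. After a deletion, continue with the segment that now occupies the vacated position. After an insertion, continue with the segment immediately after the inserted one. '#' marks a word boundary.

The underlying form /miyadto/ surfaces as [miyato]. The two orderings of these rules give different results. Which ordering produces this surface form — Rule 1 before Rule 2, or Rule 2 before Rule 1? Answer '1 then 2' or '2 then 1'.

Order 1 then 2:
  1 Regressive Voicing Assimilation: [miyadto] → [miyatto]
  2 Geminate Reduction: [miyatto] → [miyato]
  result: [miyato]
Order 2 then 1:
  2 Geminate Reduction: no change — [miyadto]
  1 Regressive Voicing Assimilation: [miyadto] → [miyatto]
  result: [miyatto]

1 then 2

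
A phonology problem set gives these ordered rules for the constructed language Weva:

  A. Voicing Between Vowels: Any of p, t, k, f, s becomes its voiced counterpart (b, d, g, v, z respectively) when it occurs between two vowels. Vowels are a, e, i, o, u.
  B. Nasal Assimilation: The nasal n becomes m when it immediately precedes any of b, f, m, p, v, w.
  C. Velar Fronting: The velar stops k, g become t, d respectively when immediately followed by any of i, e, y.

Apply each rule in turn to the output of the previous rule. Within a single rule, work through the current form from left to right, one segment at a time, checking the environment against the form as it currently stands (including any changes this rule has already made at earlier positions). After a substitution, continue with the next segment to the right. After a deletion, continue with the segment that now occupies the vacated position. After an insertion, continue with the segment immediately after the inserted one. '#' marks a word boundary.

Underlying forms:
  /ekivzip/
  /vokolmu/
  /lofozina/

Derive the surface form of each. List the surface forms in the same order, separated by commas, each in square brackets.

/ekivzip/:
  A Voicing Between Vowels: [ekivzip] → [egivzip]
  B Nasal Assimilation: no change — [egivzip]
  C Velar Fronting: [egivzip] → [edivzip]
/vokolmu/:
  A Voicing Between Vowels: [vokolmu] → [vogolmu]
  B Nasal Assimilation: no change — [vogolmu]
  C Velar Fronting: no change — [vogolmu]
/lofozina/:
  A Voicing Between Vowels: [lofozina] → [lovozina]
  B Nasal Assimilation: no change — [lovozina]
  C Velar Fronting: no change — [lovozina]

[edivzip], [vogolmu], [lovozina]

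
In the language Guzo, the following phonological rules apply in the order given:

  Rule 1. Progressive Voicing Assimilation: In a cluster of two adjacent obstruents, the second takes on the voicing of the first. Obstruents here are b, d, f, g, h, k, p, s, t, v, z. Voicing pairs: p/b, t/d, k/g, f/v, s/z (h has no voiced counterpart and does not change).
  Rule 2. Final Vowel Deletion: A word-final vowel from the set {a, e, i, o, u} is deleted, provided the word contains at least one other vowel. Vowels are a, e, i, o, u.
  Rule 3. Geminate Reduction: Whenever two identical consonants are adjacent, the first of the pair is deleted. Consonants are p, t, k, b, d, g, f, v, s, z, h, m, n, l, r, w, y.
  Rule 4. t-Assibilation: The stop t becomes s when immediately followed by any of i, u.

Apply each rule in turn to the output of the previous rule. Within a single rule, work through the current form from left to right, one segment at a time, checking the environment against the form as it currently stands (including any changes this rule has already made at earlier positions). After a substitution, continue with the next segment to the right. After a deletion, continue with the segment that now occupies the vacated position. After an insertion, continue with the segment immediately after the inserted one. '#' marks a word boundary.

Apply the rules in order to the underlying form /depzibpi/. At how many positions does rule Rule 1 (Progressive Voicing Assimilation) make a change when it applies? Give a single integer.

2

Rule 1 Progressive Voicing Assimilation: [depzibpi] → [depsibbi]
Rule 2 Final Vowel Deletion: [depsibbi] → [depsibb]
Rule 3 Geminate Reduction: [depsibb] → [depsib]
Rule 4 t-Assibilation: no change — [depsib]
Rule Rule 1 changed 2 position(s).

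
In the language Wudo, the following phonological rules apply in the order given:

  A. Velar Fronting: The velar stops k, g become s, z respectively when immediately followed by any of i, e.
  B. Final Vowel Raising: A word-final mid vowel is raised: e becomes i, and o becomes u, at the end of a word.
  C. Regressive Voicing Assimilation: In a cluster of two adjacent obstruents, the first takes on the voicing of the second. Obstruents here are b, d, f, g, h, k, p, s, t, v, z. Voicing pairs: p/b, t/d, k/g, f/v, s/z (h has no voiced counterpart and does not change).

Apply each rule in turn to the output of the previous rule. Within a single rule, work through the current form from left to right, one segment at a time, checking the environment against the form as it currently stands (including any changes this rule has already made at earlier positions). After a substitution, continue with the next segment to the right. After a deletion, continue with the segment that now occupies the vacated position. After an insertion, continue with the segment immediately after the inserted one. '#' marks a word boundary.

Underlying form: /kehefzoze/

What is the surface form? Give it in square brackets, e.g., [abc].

[sehevzozi]

A Velar Fronting: [kehefzoze] → [sehefzoze]
B Final Vowel Raising: [sehefzoze] → [sehefzozi]
C Regressive Voicing Assimilation: [sehefzozi] → [sehevzozi]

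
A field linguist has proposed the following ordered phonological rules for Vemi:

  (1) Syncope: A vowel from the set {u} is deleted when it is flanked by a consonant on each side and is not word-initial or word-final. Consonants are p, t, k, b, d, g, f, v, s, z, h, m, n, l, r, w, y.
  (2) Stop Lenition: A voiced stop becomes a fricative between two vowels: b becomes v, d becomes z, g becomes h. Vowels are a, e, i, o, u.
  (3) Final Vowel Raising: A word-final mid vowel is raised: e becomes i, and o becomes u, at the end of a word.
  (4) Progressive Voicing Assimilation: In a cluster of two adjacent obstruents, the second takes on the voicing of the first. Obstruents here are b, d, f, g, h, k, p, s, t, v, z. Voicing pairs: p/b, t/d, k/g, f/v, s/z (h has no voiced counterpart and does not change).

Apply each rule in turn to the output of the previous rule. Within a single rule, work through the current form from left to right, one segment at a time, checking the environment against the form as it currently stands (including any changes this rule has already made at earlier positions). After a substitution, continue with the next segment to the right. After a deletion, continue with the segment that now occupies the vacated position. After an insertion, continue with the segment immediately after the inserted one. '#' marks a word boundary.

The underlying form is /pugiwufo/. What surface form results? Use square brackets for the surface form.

(1) Syncope: [pugiwufo] → [pgiwfo]
(2) Stop Lenition: no change — [pgiwfo]
(3) Final Vowel Raising: [pgiwfo] → [pgiwfu]
(4) Progressive Voicing Assimilation: [pgiwfu] → [pkiwfu]

[pkiwfu]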